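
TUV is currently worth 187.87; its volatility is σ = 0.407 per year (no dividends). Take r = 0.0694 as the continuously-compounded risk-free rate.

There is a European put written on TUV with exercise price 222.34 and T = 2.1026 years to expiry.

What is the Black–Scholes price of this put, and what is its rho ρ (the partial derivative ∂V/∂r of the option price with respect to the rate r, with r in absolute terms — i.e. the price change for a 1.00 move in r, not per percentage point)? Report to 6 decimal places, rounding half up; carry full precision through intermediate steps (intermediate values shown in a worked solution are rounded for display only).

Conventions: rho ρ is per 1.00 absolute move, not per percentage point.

σ√T = 0.407·√2.1026 = 0.590164
d₁ = (ln(S/K) + (r+σ²/2)T) / (σ√T) = (ln(187.87/222.34) + (0.0694+0.407²/2)·2.1026) / 0.590164 = (-0.168458 + 0.320067) / 0.590164 = 0.256894
d₂ = d₁ − σ√T = 0.256894 − 0.590164 = -0.333270
e^{−rT} = 0.864226
N(−d₁) = 0.398630,  N(−d₂) = 0.630535
Put price V = K·e^{−rT}·N(−d₂) − S·N(−d₁) = 121.158572 − 74.890659 = 46.267913
ρ = −K·T·e^{−rT}·N(−d₂) = -254.748013

price = 46.267913
ρ = -254.748013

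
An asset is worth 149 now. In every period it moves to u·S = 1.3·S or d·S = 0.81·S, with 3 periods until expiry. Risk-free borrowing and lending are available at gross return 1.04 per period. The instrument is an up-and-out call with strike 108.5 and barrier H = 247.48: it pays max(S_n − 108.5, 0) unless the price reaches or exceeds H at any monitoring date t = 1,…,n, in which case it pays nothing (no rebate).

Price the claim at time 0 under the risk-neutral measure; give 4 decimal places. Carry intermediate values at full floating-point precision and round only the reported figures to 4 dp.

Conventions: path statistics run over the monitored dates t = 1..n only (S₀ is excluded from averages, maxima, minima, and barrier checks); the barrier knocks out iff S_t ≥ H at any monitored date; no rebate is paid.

Risk-neutral up-probability p* = (R−d)/(u−d) = (1.04−0.81)/(1.3−0.81) = 0.4694; the claim prices as the p*-weighted sum of path payoffs discounted by R^3.
Enumerate all 2^3 = 8 price paths (U = up ×1.3, D = down ×0.81); each path with k up-moves has probability p*^k·(1−p*)^(3−k).
DDD: M=120.6900, payoff=0.0000, prob=0.149394
UDD: M=193.7000, payoff=18.5866, prob=0.132156
DUD: M=156.8970, payoff=18.5866, prob=0.132156
UUD: M=251.8100, payoff=0.0000, prob=0.116907
DDU: M=127.0866, payoff=18.5866, prob=0.132156
UDU: M=203.9661, payoff=95.4661, prob=0.116907
DUU: M=203.9661, payoff=95.4661, prob=0.116907
UUU: M=327.3530, payoff=0.0000, prob=0.103418
Price = Σ prob·payoff / R^3 = 29.690294 / 1.124864 = 26.3946

price = 26.3946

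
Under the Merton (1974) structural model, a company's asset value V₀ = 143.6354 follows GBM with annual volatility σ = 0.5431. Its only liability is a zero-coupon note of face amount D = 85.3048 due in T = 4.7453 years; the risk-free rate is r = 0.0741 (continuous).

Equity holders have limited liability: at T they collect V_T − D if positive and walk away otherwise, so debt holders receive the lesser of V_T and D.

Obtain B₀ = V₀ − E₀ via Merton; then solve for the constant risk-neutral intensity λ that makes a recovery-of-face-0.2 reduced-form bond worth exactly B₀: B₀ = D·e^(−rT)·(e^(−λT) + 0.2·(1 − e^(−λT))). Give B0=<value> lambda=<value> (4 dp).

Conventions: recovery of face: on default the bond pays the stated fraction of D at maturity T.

Work the structural quantities from V₀ = 143.6354 against face 85.3048:
d₁ = [ln(V₀/D) + (r + σ²/2)T] / (σ√T)
   = [ln(143.6354/85.3048) + (0.0741 + 0.5·0.5431²)·4.7453] / (0.5431·√4.7453)
   = [0.521047 + 1.051458] / 1.183073 = 1.329170
d₂ = d₁ − σ√T = 1.329170 − 1.183073 = 0.146097
N(d₁) = 0.908104,  N(d₂) = 0.558077,  e^(−rT) = 0.703543
E₀ = V₀·N(d₁) − D·e^(−rT)·N(d₂)
   = 143.6354·0.908104 − 85.3048·0.703543·0.558077 = 96.942552
B₀ = V₀ − E₀ = 143.6354 − 96.942552 = 46.692848
e^(−λT) = (B₀·e^(rT)/D − 0.2)/(1 − 0.2) = (46.6928·1.421378/85.3048 − 0.2)/0.8 = 0.72251433
λ = −ln(0.72251433)/4.7453 = 0.068493

B0=46.6928 lambda=0.0685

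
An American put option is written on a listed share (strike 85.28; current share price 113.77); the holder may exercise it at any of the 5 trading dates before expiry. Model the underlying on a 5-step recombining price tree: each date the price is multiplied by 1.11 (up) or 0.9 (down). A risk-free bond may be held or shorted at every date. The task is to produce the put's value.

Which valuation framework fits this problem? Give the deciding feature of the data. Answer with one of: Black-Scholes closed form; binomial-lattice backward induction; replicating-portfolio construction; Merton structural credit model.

Key observation: with exercise allowed before expiry on a discrete up/down model (5 steps from spot 113.77), the strike-85.28 put's value must be rolled back through the tree testing early exercise at each node.

framework: binomial-lattice backward induction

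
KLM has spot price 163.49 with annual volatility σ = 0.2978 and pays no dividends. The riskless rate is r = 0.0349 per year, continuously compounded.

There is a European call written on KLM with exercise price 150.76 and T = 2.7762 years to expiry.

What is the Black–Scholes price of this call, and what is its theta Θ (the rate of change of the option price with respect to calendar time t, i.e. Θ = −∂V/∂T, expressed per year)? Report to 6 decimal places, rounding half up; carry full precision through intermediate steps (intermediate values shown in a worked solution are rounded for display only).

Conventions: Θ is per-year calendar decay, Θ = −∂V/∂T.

price = 44.577071
Θ = -7.446794

σ√T = 0.2978·√2.7762 = 0.496192
d₁ = (ln(S/K) + (r+σ²/2)T) / (σ√T) = (ln(163.49/150.76) + (0.0349+0.2978²/2)·2.7762) / 0.496192 = (0.081063 + 0.219993) / 0.496192 = 0.606731
d₂ = d₁ − σ√T = 0.606731 − 0.496192 = 0.110539
e^{−rT} = 0.907656
N(d₁) = 0.727985,  N(d₂) = 0.544009
Call price V = S·N(d₁) − K·e^{−rT}·N(d₂) = 119.018333 − 74.441262 = 44.577071
φ(d₁) = (1/√(2π))·e^{−d₁²/2} = 0.331874
Θ = −S·φ(d₁)·σ/(2√T) − r·K·e^{−rT}·N(d₂) = −4.848794 − 2.598000 = -7.446794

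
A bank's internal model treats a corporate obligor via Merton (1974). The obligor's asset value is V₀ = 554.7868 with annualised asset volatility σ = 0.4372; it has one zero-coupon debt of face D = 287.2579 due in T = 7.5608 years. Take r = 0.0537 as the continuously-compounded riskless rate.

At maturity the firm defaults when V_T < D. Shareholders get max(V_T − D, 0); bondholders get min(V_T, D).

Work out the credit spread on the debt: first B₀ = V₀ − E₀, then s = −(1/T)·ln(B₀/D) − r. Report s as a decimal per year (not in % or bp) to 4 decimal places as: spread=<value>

spread=0.0278

Work the structural quantities from V₀ = 554.7868 against face 287.2579:
d₁ = [ln(V₀/D) + (r + σ²/2)T] / (σ√T)
   = [ln(554.7868/287.2579) + (0.0537 + 0.5·0.4372²)·7.5608] / (0.4372·√7.5608)
   = [0.658203 + 1.128615] / 1.202165 = 1.486334
d₂ = d₁ − σ√T = 1.486334 − 1.202165 = 0.284169
N(d₁) = 0.931405,  N(d₂) = 0.611860,  e^(−rT) = 0.666300
E₀ = V₀·N(d₁) − D·e^(−rT)·N(d₂)
   = 554.7868·0.931405 − 287.2579·0.666300·0.611860 = 399.621049
B₀ = V₀ − E₀ = 554.7868 − 399.621049 = 155.165751
spread = −(1/T)·ln(B₀/D) − r = −(1/7.5608)·ln(155.165751/287.2579) − 0.0537 = 0.02775785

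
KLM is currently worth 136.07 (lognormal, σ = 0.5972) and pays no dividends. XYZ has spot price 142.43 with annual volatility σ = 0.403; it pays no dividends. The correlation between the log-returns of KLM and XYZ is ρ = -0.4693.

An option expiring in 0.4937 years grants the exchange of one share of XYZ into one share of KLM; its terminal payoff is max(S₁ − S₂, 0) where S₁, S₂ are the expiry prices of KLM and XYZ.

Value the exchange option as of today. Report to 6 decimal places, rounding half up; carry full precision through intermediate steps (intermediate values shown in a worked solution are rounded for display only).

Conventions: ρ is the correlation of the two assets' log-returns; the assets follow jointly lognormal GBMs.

exchange price = 30.091968

σ_eff = √(σ₁² + σ₂² − 2ρσ₁σ₂) = √(0.5972² + 0.403² − 2·-0.4693·0.5972·0.403) = 0.863106
d₁ = (ln(S₁/S₂) + (q₂ − q₁ + σ_eff²/2)T) / (σ_eff√T) = (ln(136.07/142.43) + (0.0 − 0.0 + 0.372476)·0.4937) / 0.606451 = 0.227900
d₂ = d₁ − σ_eff√T = 0.227900 − 0.606451 = -0.378551
N(d₁) = 0.590138,  N(d₂) = 0.352511
V = S₁·e^{−q₁T}·N(d₁) − S₂·e^{−q₂T}·N(d₂) = 80.300071 − 50.208102 = 30.091968
Key observation: no risk-free rate is needed — with the second asset as numeraire the exchange option is a call on the ratio S₁/S₂, and r cancels out of the value.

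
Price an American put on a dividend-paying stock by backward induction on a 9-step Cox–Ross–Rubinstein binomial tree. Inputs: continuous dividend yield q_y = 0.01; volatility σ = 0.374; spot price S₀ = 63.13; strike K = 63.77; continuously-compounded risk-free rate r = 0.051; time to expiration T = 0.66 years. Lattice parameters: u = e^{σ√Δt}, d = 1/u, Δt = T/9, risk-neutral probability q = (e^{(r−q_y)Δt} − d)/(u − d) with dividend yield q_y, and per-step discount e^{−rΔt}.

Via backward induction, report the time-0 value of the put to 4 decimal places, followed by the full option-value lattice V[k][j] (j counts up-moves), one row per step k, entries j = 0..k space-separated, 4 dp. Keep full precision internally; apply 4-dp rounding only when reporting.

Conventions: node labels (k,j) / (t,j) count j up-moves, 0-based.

params: Δt=0.07333 u=1.10659 d=0.90368 q=0.48954 e^(-rΔt)=0.99627
t_9 payoffs: 38.3972 32.7001 25.7239 17.1813 6.7207 0.0000 0.0000 0.0000 0.0000 0.0000
k=8: node(8,0) S=28.0772 payoff=35.6928 vs cont=35.4753 → 35.6928 [stop]  node(8,1) S=34.3815 payoff=29.3885 vs cont=29.1757 → 29.3885 [stop]  node(8,2) S=42.1012 payoff=21.6688 vs cont=21.4616 → 21.6688 [stop]  node(8,3) S=51.5544 payoff=12.2156 vs cont=12.0154 → 12.2156 [stop]  node(8,4) S=63.1300 payoff=0.6400 vs cont=3.4178 → 3.4178 [wait]  node(8,5) S=77.3048 payoff=0.0000 vs cont=0.0000 → 0.0000 [wait]  node(8,6) S=94.6622 payoff=0.0000 vs cont=0.0000 → 0.0000 [wait]  node(8,7) S=115.9170 payoff=0.0000 vs cont=0.0000 → 0.0000 [wait]  node(8,8) S=141.9441 payoff=0.0000 vs cont=0.0000 → 0.0000 [wait]
k=7: node(7,0) S=31.0699 payoff=32.7001 vs cont=32.4849 → 32.7001 [stop]  node(7,1) S=38.0461 payoff=25.7239 vs cont=25.5138 → 25.7239 [stop]  node(7,2) S=46.5887 payoff=17.1813 vs cont=16.9774 → 17.1813 [stop]  node(7,3) S=57.0493 payoff=6.7207 vs cont=7.8792 → 7.8792 [wait]  node(7,4) S=69.8588 payoff=0.0000 vs cont=1.7381 → 1.7381 [wait]  node(7,5) S=85.5444 payoff=0.0000 vs cont=0.0000 → 0.0000 [wait]  node(7,6) S=104.7519 payoff=0.0000 vs cont=0.0000 → 0.0000 [wait]  node(7,7) S=128.2721 payoff=0.0000 vs cont=0.0000 → 0.0000 [wait]
k=6: node(6,0) S=34.3815 payoff=29.3885 vs cont=29.1757 → 29.3885 [stop]  node(6,1) S=42.1012 payoff=21.6688 vs cont=21.4616 → 21.6688 [stop]  node(6,2) S=51.5544 payoff=12.2156 vs cont=12.5804 → 12.5804 [wait]  node(6,3) S=63.1300 payoff=0.6400 vs cont=4.8547 → 4.8547 [wait]  node(6,4) S=77.3048 payoff=0.0000 vs cont=0.8839 → 0.8839 [wait]  node(6,5) S=94.6622 payoff=0.0000 vs cont=0.0000 → 0.0000 [wait]  node(6,6) S=115.9170 payoff=0.0000 vs cont=0.0000 → 0.0000 [wait]
k=5: node(5,0) S=38.0461 payoff=25.7239 vs cont=25.5138 → 25.7239 [stop]  node(5,1) S=46.5887 payoff=17.1813 vs cont=17.1554 → 17.1813 [stop]  node(5,2) S=57.0493 payoff=6.7207 vs cont=8.7655 → 8.7655 [wait]  node(5,3) S=69.8588 payoff=0.0000 vs cont=2.9000 → 2.9000 [wait]  node(5,4) S=85.5444 payoff=0.0000 vs cont=0.4495 → 0.4495 [wait]  node(5,5) S=104.7519 payoff=0.0000 vs cont=0.0000 → 0.0000 [wait]
k=4: node(4,0) S=42.1012 payoff=21.6688 vs cont=21.4616 → 21.6688 [stop]  node(4,1) S=51.5544 payoff=12.2156 vs cont=13.0127 → 13.0127 [wait]  node(4,2) S=63.1300 payoff=0.6400 vs cont=5.8721 → 5.8721 [wait]  node(4,3) S=77.3048 payoff=0.0000 vs cont=1.6940 → 1.6940 [wait]  node(4,4) S=94.6622 payoff=0.0000 vs cont=0.2286 → 0.2286 [wait]
k=3: node(3,0) S=46.5887 payoff=17.1813 vs cont=17.3662 → 17.3662 [wait]  node(3,1) S=57.0493 payoff=6.7207 vs cont=9.4815 → 9.4815 [wait]  node(3,2) S=69.8588 payoff=0.0000 vs cont=3.8125 → 3.8125 [wait]  node(3,3) S=85.5444 payoff=0.0000 vs cont=0.9730 → 0.9730 [wait]
k=2: node(2,0) S=51.5544 payoff=12.2156 vs cont=13.4559 → 13.4559 [wait]  node(2,1) S=63.1300 payoff=0.6400 vs cont=6.6813 → 6.6813 [wait]  node(2,2) S=77.3048 payoff=0.0000 vs cont=2.4134 → 2.4134 [wait]
k=1: node(1,0) S=57.0493 payoff=6.7207 vs cont=10.1016 → 10.1016 [wait]  node(1,1) S=69.8588 payoff=0.0000 vs cont=4.5748 → 4.5748 [wait]
k=0: node(0,0) S=63.1300 payoff=0.6400 vs cont=7.3684 → 7.3684 [wait]

price = 7.3684
tree:
7.3684
10.1016 4.5748
13.4559 6.6813 2.4134
17.3662 9.4815 3.8125 0.9730
21.6688 13.0127 5.8721 1.6940 0.2286
25.7239 17.1813 8.7655 2.9000 0.4495 0.0000
29.3885 21.6688 12.5804 4.8547 0.8839 0.0000 0.0000
32.7001 25.7239 17.1813 7.8792 1.7381 0.0000 0.0000 0.0000
35.6928 29.3885 21.6688 12.2156 3.4178 0.0000 0.0000 0.0000 0.0000
38.3972 32.7001 25.7239 17.1813 6.7207 0.0000 0.0000 0.0000 0.0000 0.0000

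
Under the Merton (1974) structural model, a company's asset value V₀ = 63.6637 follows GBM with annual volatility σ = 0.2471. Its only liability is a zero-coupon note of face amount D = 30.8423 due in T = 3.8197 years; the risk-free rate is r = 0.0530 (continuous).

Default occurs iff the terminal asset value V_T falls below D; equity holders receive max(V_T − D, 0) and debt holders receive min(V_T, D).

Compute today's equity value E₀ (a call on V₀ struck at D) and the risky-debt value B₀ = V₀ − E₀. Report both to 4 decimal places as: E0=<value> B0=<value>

E0=38.6723 B0=24.9914

With assets at 63.6637 and a single debt payment of 30.8423 at 3.8197 years:
d₁ = [ln(V₀/D) + (r + σ²/2)T] / (σ√T)
   = [ln(63.6637/30.8423) + (0.0530 + 0.5·0.2471²)·3.8197] / (0.2471·√3.8197)
   = [0.724727 + 0.319057] / 0.482934 = 2.161341
d₂ = d₁ − σ√T = 2.161341 − 0.482934 = 1.678407
N(d₁) = 0.984665,  N(d₂) = 0.953366,  e^(−rT) = 0.816732
E₀ = V₀·N(d₁) − D·e^(−rT)·N(d₂)
   = 63.6637·0.984665 − 30.8423·0.816732·0.953366 = 38.672252
B₀ = V₀ − E₀ = 63.6637 − 38.672252 = 24.991448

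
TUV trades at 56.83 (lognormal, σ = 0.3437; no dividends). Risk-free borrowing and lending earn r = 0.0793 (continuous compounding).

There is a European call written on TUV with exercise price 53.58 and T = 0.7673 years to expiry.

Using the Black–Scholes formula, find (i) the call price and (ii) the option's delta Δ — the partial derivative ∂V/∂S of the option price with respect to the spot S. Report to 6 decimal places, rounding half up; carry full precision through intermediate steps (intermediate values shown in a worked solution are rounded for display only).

price = 10.119200
Δ = 0.708236

σ√T = 0.3437·√0.7673 = 0.301066
d₁ = (ln(S/K) + (r+σ²/2)T) / (σ√T) = (ln(56.83/53.58) + (0.0793+0.3437²/2)·0.7673) / 0.301066 = (0.058888 + 0.106167) / 0.301066 = 0.548238
d₂ = d₁ − σ√T = 0.548238 − 0.301066 = 0.247171
e^{−rT} = 0.940967
N(d₁) = 0.708236,  N(d₂) = 0.597612
Call price V = S·N(d₁) − K·e^{−rT}·N(d₂) = 40.249029 − 30.129828 = 10.119200
Δ = N(d₁) = 0.708236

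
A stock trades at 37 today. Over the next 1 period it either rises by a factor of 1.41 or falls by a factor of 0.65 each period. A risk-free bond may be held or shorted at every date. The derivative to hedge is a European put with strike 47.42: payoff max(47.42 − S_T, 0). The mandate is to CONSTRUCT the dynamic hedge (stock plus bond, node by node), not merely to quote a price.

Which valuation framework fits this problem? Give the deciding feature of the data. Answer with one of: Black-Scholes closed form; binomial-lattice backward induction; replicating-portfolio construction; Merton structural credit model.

Key observation: a price alone would not answer the question — the per-node share/bond construction on the spot-37, 1.41/0.65 tree is required, and only the replicating-portfolio method yields it.

framework: replicating-portfolio construction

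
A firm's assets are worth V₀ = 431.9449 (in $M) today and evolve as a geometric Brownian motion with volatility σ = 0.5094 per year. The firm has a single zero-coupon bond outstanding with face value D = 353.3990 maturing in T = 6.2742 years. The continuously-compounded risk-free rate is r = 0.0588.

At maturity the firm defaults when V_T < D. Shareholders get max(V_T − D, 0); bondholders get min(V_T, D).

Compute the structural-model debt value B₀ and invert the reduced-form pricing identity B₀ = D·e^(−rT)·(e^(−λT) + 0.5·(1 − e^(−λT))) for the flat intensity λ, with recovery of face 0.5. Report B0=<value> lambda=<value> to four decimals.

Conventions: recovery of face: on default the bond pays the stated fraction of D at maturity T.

B0=163.7031 lambda=0.1720

Apply the equity-as-call identities (strike 353.3990, horizon 6.2742 years):
d₁ = [ln(V₀/D) + (r + σ²/2)T] / (σ√T)
   = [ln(431.9449/353.3990) + (0.0588 + 0.5·0.5094²)·6.2742] / (0.5094·√6.2742)
   = [0.200700 + 1.182964] / 1.275963 = 1.084408
d₂ = d₁ − σ√T = 1.084408 − 1.275963 = -0.191555
N(d₁) = 0.860908,  N(d₂) = 0.424045,  e^(−rT) = 0.691479
E₀ = V₀·N(d₁) − D·e^(−rT)·N(d₂)
   = 431.9449·0.860908 − 353.3990·0.691479·0.424045 = 268.241772
B₀ = V₀ − E₀ = 431.9449 − 268.241772 = 163.703128
e^(−λT) = (B₀·e^(rT)/D − 0.5)/(1 − 0.5) = (163.7031·1.446176/353.3990 − 0.5)/0.5 = 0.33980869
λ = −ln(0.33980869)/6.2742 = 0.172033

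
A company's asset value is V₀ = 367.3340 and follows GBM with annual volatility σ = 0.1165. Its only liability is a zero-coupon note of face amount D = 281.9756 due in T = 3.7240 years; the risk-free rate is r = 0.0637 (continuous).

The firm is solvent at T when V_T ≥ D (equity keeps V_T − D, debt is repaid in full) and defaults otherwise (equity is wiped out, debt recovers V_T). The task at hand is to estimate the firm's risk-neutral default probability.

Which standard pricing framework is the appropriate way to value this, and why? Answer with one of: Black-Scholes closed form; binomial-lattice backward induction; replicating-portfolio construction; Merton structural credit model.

framework: Merton structural credit model

Key observation: a levered firm with one bullet debt due at 3.7240 years is the canonical structural-credit setup: equity is a call on the firm's assets struck at the face value.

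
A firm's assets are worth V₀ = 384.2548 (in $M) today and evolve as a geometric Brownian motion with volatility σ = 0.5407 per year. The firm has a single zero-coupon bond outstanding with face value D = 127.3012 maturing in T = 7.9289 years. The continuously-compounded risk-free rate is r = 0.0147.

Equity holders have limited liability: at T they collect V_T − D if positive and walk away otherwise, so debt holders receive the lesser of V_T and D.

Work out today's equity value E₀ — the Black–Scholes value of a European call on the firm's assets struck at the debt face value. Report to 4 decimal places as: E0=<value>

E0=303.0967

With assets at 384.2548 and a single debt payment of 127.3012 at 7.9289 years:
d₁ = [ln(V₀/D) + (r + σ²/2)T] / (σ√T)
   = [ln(384.2548/127.3012) + (0.0147 + 0.5·0.5407²)·7.9289] / (0.5407·√7.9289)
   = [1.104750 + 1.275588] / 1.522519 = 1.563420
d₂ = d₁ − σ√T = 1.563420 − 1.522519 = 0.040901
N(d₁) = 0.941023,  N(d₂) = 0.516312,  e^(−rT) = 0.889981
E₀ = V₀·N(d₁) − D·e^(−rT)·N(d₂)
   = 384.2548·0.941023 − 127.3012·0.889981·0.516312 = 303.096665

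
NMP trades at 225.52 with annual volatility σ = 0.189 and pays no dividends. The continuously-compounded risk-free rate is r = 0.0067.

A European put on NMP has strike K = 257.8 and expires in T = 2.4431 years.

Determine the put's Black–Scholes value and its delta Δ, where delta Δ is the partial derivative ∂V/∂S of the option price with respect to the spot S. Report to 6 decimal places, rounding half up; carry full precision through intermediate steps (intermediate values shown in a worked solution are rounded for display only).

price = 44.352627
Δ = -0.598599

σ√T = 0.189·√2.4431 = 0.295415
d₁ = (ln(S/K) + (r+σ²/2)T) / (σ√T) = (ln(225.52/257.8) + (0.0067+0.189²/2)·2.4431) / 0.295415 = (-0.133775 + 0.060004) / 0.295415 = -0.249722
d₂ = d₁ − σ√T = -0.249722 − 0.295415 = -0.545137
e^{−rT} = 0.983764
N(−d₁) = 0.598599,  N(−d₂) = 0.707170
Put price V = K·e^{−rT}·N(−d₂) − S·N(−d₁) = 179.348599 − 134.995973 = 44.352627
Δ = −N(−d₁) = -0.598599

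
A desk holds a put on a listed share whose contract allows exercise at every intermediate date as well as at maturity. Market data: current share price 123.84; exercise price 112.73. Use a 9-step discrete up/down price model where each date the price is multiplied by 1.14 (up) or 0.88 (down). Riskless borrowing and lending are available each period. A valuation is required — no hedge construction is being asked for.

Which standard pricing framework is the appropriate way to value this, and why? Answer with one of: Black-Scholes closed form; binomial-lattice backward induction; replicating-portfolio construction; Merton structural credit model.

framework: binomial-lattice backward induction

Key observation: the defining feature is the embedded early-exercise option across 9 discrete dates on the spot-123.84 tree; pricing the strike-112.73 put means working backward with an exercise test at every node.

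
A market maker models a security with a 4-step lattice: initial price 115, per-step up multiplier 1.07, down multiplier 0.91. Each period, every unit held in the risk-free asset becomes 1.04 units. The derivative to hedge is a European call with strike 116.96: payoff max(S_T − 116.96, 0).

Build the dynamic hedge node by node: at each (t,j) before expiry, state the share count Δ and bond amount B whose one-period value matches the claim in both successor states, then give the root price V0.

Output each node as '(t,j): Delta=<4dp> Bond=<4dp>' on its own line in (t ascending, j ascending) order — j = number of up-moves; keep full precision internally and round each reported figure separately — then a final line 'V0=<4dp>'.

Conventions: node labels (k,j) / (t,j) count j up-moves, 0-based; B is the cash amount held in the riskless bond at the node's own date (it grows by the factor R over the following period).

Risk-neutral probability p* = (R−d)/(u−d) = (1.04−0.91)/(1.07−0.91) = 0.8125.
At maturity the claim pays: V(4,0)=0.0000, V(4,1)=0.0000, V(4,2)=0.0000, V(4,3)=11.2407, V(4,4)=33.7815
Node (3,0) S=86.6607: V=(p*·0.0000+(1−p*)·0.0000)/1.04=0.0000; Δ=(0.0000−0.0000)/(92.7269−78.8612)=0.0000; B=V−Δ·S=0.0000
Node (3,1) S=101.8977: V=(p*·0.0000+(1−p*)·0.0000)/1.04=0.0000; Δ=(0.0000−0.0000)/(109.0305−92.7269)=0.0000; B=V−Δ·S=0.0000
Node (3,2) S=119.8138: V=(p*·11.2407+(1−p*)·0.0000)/1.04=8.7818; Δ=(11.2407−0.0000)/(128.2007−109.0305)=0.5864; B=V−Δ·S=-61.4729
Node (3,3) S=140.8799: V=(p*·33.7815+(1−p*)·11.2407)/1.04=28.4184; Δ=(33.7815−11.2407)/(150.7415−128.2007)=1.0000; B=V−Δ·S=-112.4615
Node (2,0) S=95.2315: V=(p*·0.0000+(1−p*)·0.0000)/1.04=0.0000; Δ=(0.0000−0.0000)/(101.8977−86.6607)=0.0000; B=V−Δ·S=0.0000
Node (2,1) S=111.9755: V=(p*·8.7818+(1−p*)·0.0000)/1.04=6.8608; Δ=(8.7818−0.0000)/(119.8138−101.8977)=0.4902; B=V−Δ·S=-48.0257
Node (2,2) S=131.6635: V=(p*·28.4184+(1−p*)·8.7818)/1.04=23.7851; Δ=(28.4184−8.7818)/(140.8799−119.8138)=0.9321; B=V−Δ·S=-98.9434
Node (1,0) S=104.6500: V=(p*·6.8608+(1−p*)·0.0000)/1.04=5.3600; Δ=(6.8608−0.0000)/(111.9755−95.2315)=0.4097; B=V−Δ·S=-37.5201
Node (1,1) S=123.0500: V=(p*·23.7851+(1−p*)·6.8608)/1.04=19.8191; Δ=(23.7851−6.8608)/(131.6635−111.9755)=0.8596; B=V−Δ·S=-85.9580
Node (0,0) S=115.0000: V=(p*·19.8191+(1−p*)·5.3600)/1.04=16.4500; Δ=(19.8191−5.3600)/(123.0500−104.6500)=0.7858; B=V−Δ·S=-73.9191
Verification: the root portfolio costs Δ(0,0)·S0 + B(0,0) = 16.4500, matching V0.

(0,0): Delta=0.7858 Bond=-73.9191
(1,0): Delta=0.4097 Bond=-37.5201
(1,1): Delta=0.8596 Bond=-85.9580
(2,0): Delta=0.0000 Bond=0.0000
(2,1): Delta=0.4902 Bond=-48.0257
(2,2): Delta=0.9321 Bond=-98.9434
(3,0): Delta=0.0000 Bond=0.0000
(3,1): Delta=0.0000 Bond=0.0000
(3,2): Delta=0.5864 Bond=-61.4729
(3,3): Delta=1.0000 Bond=-112.4615
V0=16.4500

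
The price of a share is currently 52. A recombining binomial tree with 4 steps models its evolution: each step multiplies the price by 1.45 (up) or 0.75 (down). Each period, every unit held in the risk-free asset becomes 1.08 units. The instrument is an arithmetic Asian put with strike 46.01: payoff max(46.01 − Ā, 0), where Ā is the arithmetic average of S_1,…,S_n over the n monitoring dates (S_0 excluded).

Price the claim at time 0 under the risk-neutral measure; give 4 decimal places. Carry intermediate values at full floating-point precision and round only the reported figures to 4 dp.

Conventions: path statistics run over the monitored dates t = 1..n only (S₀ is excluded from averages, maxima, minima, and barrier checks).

Under the martingale measure an up-move has probability p* = 0.4714; value the claim as the probability-weighted average of per-path payoffs, discounted 4 periods at R = 1.08.
Enumerate all 2^4 = 16 price paths (U = up ×1.45, D = down ×0.75); each path with k up-moves has probability p*^k·(1−p*)^(4−k).
DDDD: Ā=26.6602, payoff=19.3498, prob=0.078058
UDDD: Ā=51.5430, payoff=0.0000, prob=0.069619
DUDD: Ā=42.4430, payoff=3.5670, prob=0.069619
UUDD: Ā=82.0564, payoff=0.0000, prob=0.062093
DDUD: Ā=35.6180, payoff=10.3920, prob=0.069619
UDUD: Ā=68.8614, payoff=0.0000, prob=0.062093
DUUD: Ā=59.7614, payoff=0.0000, prob=0.062093
UUUD: Ā=115.5387, payoff=0.0000, prob=0.055380
DDDU: Ā=30.4992, payoff=15.5108, prob=0.069619
UDDU: Ā=58.9652, payoff=0.0000, prob=0.062093
DUDU: Ā=49.8652, payoff=0.0000, prob=0.062093
UUDU: Ā=96.4060, payoff=0.0000, prob=0.055380
DDUU: Ā=43.0402, payoff=2.9698, prob=0.062093
UDUU: Ā=83.2110, payoff=0.0000, prob=0.055380
DUUU: Ā=74.1110, payoff=0.0000, prob=0.055380
UUUU: Ā=143.2812, payoff=0.0000, prob=0.049393
Price = Σ prob·payoff / R^4 = 3.746463 / 1.360489 = 2.7538

price = 2.7538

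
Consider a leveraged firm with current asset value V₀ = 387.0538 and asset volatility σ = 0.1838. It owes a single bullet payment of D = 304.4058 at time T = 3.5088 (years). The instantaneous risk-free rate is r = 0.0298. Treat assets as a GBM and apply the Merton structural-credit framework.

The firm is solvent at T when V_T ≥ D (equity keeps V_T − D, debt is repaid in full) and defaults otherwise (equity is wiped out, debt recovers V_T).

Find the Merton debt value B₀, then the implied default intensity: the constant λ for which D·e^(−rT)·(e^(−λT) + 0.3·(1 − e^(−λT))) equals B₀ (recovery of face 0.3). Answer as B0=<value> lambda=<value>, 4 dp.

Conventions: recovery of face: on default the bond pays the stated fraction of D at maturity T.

Apply the equity-as-call identities (strike 304.4058, horizon 3.5088 years):
d₁ = [ln(V₀/D) + (r + σ²/2)T] / (σ√T)
   = [ln(387.0538/304.4058) + (0.0298 + 0.5·0.1838²)·3.5088] / (0.1838·√3.5088)
   = [0.240202 + 0.163830] / 0.344290 = 1.173522
d₂ = d₁ − σ√T = 1.173522 − 0.344290 = 0.829231
N(d₁) = 0.879707,  N(d₂) = 0.796513,  e^(−rT) = 0.900719
E₀ = V₀·N(d₁) − D·e^(−rT)·N(d₂)
   = 387.0538·0.879707 − 304.4058·0.900719·0.796513 = 122.102614
B₀ = V₀ − E₀ = 387.0538 − 122.102614 = 264.951186
e^(−λT) = (B₀·e^(rT)/D − 0.3)/(1 − 0.3) = (264.9512·1.110224/304.4058 − 0.3)/0.7 = 0.95189463
λ = −ln(0.95189463)/3.5088 = 0.014051

B0=264.9512 lambda=0.0141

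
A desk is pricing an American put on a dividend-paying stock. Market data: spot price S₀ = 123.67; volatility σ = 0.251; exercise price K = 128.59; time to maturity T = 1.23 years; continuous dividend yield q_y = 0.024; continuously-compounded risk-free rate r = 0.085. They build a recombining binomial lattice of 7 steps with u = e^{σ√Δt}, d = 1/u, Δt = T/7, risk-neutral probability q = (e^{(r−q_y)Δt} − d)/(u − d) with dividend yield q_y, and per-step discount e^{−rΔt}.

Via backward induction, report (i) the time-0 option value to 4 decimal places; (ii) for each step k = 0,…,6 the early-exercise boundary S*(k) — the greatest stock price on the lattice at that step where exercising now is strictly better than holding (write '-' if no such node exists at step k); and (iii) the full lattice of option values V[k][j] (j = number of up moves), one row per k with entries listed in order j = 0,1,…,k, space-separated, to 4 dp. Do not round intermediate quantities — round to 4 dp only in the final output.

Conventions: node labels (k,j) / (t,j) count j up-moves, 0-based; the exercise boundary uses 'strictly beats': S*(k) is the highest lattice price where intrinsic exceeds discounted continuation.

price = 12.6595
boundary = - - 100.2019 90.1948 100.2019 90.1948 100.2019
tree:
12.6595
19.2871 7.0222
28.3881 11.6005 3.0785
38.3952 18.5292 5.6602 0.8294
47.4028 28.3881 10.1346 1.7717 0.0000
55.5109 38.3952 17.4693 3.7846 0.0000 0.0000
62.8092 47.4028 28.3881 8.0848 0.0000 0.0000 0.0000
69.3787 55.5109 38.3952 17.2708 0.0000 0.0000 0.0000 0.0000

Δt=0.17571  u=1.11095  d=0.90013  q=0.52484  discount=0.98518
step 7 (expiry): payoffs max(K−S,0) = 69.3787 55.5109 38.3952 17.2708 0.0000 0.0000 0.0000 0.0000
step 6: (k=6,j=0): S=65.7808, K−S=62.8092, hold=61.1798 ⇒ V=62.8092 exercise | (k=6,j=1): S=81.1872, K−S=47.4028, hold=45.8382 ⇒ V=47.4028 exercise | (k=6,j=2): S=100.2019, K−S=28.3881, hold=26.9035 ⇒ V=28.3881 exercise | (k=6,j=3): S=123.6700, K−S=4.9200, hold=8.0848 ⇒ V=8.0848 continue | (k=6,j=4): S=152.6346, K−S=0.0000, hold=0.0000 ⇒ V=0.0000 continue | (k=6,j=5): S=188.3829, K−S=0.0000, hold=0.0000 ⇒ V=0.0000 continue | (k=6,j=6): S=232.5037, K−S=0.0000, hold=0.0000 ⇒ V=0.0000 continue  boundary S*=100.2019
step 5: (k=5,j=0): S=73.0791, K−S=55.5109, hold=53.9121 ⇒ V=55.5109 exercise | (k=5,j=1): S=90.1948, K−S=38.3952, hold=36.8684 ⇒ V=38.3952 exercise | (k=5,j=2): S=111.3192, K−S=17.2708, hold=17.4693 ⇒ V=17.4693 continue | (k=5,j=3): S=137.3911, K−S=0.0000, hold=3.7846 ⇒ V=3.7846 continue | (k=5,j=4): S=169.5693, K−S=0.0000, hold=0.0000 ⇒ V=0.0000 continue | (k=5,j=5): S=209.2838, K−S=0.0000, hold=0.0000 ⇒ V=0.0000 continue  boundary S*=90.1948
step 4: (k=4,j=0): S=81.1872, K−S=47.4028, hold=45.8382 ⇒ V=47.4028 exercise | (k=4,j=1): S=100.2019, K−S=28.3881, hold=27.0061 ⇒ V=28.3881 exercise | (k=4,j=2): S=123.6700, K−S=4.9200, hold=10.1346 ⇒ V=10.1346 continue | (k=4,j=3): S=152.6346, K−S=0.0000, hold=1.7717 ⇒ V=1.7717 continue | (k=4,j=4): S=188.3829, K−S=0.0000, hold=0.0000 ⇒ V=0.0000 continue  boundary S*=100.2019
step 3: (k=3,j=0): S=90.1948, K−S=38.3952, hold=36.8684 ⇒ V=38.3952 exercise | (k=3,j=1): S=111.3192, K−S=17.2708, hold=18.5292 ⇒ V=18.5292 continue | (k=3,j=2): S=137.3911, K−S=0.0000, hold=5.6602 ⇒ V=5.6602 continue | (k=3,j=3): S=169.5693, K−S=0.0000, hold=0.8294 ⇒ V=0.8294 continue  boundary S*=90.1948
step 2: (k=2,j=0): S=100.2019, K−S=28.3881, hold=27.5541 ⇒ V=28.3881 exercise | (k=2,j=1): S=123.6700, K−S=4.9200, hold=11.6005 ⇒ V=11.6005 continue | (k=2,j=2): S=152.6346, K−S=0.0000, hold=3.0785 ⇒ V=3.0785 continue  boundary S*=100.2019
step 1: (k=1,j=0): S=111.3192, K−S=17.2708, hold=19.2871 ⇒ V=19.2871 continue | (k=1,j=1): S=137.3911, K−S=0.0000, hold=7.0222 ⇒ V=7.0222 continue  boundary S*=-
step 0: (k=0,j=0): S=123.6700, K−S=4.9200, hold=12.6595 ⇒ V=12.6595 continue  boundary S*=-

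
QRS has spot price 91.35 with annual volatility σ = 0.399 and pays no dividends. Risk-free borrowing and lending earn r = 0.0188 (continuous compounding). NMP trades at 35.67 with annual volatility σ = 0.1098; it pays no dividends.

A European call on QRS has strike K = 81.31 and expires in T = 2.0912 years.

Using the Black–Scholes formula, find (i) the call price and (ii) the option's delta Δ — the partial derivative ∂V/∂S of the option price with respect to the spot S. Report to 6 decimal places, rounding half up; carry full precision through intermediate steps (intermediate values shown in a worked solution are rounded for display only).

σ√T = 0.399·√2.0912 = 0.576993
d₁ = (ln(S/K) + (r+σ²/2)T) / (σ√T) = (ln(91.35/81.31) + (0.0188+0.399²/2)·2.0912) / 0.576993 = (0.116429 + 0.205775) / 0.576993 = 0.558420
d₂ = d₁ − σ√T = 0.558420 − 0.576993 = -0.018573
e^{−rT} = 0.961448
N(d₁) = 0.711721,  N(d₂) = 0.492591
Call price V = S·N(d₁) − K·e^{−rT}·N(d₂) = 65.015724 − 38.508454 = 26.507270
Δ = N(d₁) = 0.711721

price = 26.507270
Δ = 0.711721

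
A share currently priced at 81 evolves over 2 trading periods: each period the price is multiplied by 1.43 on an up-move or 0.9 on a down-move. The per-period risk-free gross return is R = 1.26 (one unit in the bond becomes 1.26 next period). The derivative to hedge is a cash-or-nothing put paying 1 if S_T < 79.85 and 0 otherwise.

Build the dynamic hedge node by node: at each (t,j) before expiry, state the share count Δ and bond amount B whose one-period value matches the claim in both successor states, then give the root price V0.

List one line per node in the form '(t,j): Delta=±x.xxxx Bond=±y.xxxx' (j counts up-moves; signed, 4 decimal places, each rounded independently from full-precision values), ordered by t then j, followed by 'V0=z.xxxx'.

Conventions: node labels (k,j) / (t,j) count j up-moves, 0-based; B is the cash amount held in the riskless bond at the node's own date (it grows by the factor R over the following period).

Risk-neutral probability p* = (R−d)/(u−d) = (1.26−0.9)/(1.43−0.9) = 0.6792.
At maturity the claim pays: V(2,0)=1.0000, V(2,1)=0.0000, V(2,2)=0.0000
Node (1,0) S=72.9000: V=(p*·0.0000+(1−p*)·1.0000)/1.26=0.2546; Δ=(0.0000−1.0000)/(104.2470−65.6100)=-0.0259; B=V−Δ·S=2.1414
Node (1,1) S=115.8300: V=(p*·0.0000+(1−p*)·0.0000)/1.26=0.0000; Δ=(0.0000−0.0000)/(165.6369−104.2470)=0.0000; B=V−Δ·S=0.0000
Node (0,0) S=81.0000: V=(p*·0.0000+(1−p*)·0.2546)/1.26=0.0648; Δ=(0.0000−0.2546)/(115.8300−72.9000)=-0.0059; B=V−Δ·S=0.5451
Check: Δ(0,0)·S0 + B(0,0) = 0.0648 = V0.

(0,0): Delta=-0.0059 Bond=0.5451
(1,0): Delta=-0.0259 Bond=2.1414
(1,1): Delta=0.0000 Bond=0.0000
V0=0.0648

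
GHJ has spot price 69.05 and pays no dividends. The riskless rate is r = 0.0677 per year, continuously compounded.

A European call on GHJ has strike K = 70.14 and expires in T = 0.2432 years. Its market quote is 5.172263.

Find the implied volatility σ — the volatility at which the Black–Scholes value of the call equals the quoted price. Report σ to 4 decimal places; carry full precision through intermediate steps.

sigma = 0.3794

At σ = 0.3794 the Black–Scholes value reproduces the quote:
σ√T = 0.3794·√0.2432 = 0.187102
d₁ = (ln(S/K) + (r+σ²/2)T) / (σ√T) = (ln(69.05/70.14) + (0.0677+0.3794²/2)·0.2432) / 0.187102 = (-0.015662 + 0.033968) / 0.187102 = 0.097839
d₂ = d₁ − σ√T = 0.097839 − 0.187102 = -0.089263
e^{−rT} = 0.983670
N(d₁) = 0.538970,  N(d₂) = 0.464436
V = S·N(d₁) − K·e^{−rT}·N(d₂) = 37.215875 − 32.043612 = 5.172263 (the observed quote) — the price is monotone increasing in volatility, hence this σ is the only solution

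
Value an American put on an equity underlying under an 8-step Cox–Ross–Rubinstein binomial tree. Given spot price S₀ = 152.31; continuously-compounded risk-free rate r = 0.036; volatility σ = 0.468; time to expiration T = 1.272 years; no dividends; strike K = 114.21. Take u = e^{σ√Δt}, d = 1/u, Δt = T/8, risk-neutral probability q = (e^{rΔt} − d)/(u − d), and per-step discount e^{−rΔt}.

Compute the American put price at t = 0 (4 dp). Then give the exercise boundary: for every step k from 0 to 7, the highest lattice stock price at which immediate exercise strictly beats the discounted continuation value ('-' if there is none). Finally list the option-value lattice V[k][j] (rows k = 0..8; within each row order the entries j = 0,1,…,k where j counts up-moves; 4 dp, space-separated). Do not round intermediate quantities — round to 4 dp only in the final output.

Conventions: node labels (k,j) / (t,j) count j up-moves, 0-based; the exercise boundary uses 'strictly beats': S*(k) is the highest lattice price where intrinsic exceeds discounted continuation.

params: Δt=0.15900 u=1.20516 d=0.82976 q=0.46877 e^(-rΔt)=0.99429
t_8 payoffs: 79.9833 64.4986 42.0084 9.3433 0.0000 0.0000 0.0000 0.0000 0.0000
t_7: node(7,0) S=41.2487 payoff=72.9613 vs cont=72.3094 → 72.9613 [stop]  node(7,1) S=59.9102 payoff=54.2998 vs cont=53.6479 → 54.2998 [stop]  node(7,2) S=87.0146 payoff=27.1954 vs cont=26.5436 → 27.1954 [stop]  node(7,3) S=126.3813 payoff=0.0000 vs cont=4.9351 → 4.9351 [wait]  node(7,4) S=183.5582 payoff=0.0000 vs cont=0.0000 → 0.0000 [wait]  node(7,5) S=266.6029 payoff=0.0000 vs cont=0.0000 → 0.0000 [wait]  node(7,6) S=387.2182 payoff=0.0000 vs cont=0.0000 → 0.0000 [wait]  node(7,7) S=562.4018 payoff=0.0000 vs cont=0.0000 → 0.0000 [wait]  ⇒ S*(7)=87.0146
t_6: node(6,0) S=49.7114 payoff=64.4986 vs cont=63.8468 → 64.4986 [stop]  node(6,1) S=72.2016 payoff=42.0084 vs cont=41.3566 → 42.0084 [stop]  node(6,2) S=104.8667 payoff=9.3433 vs cont=16.6647 → 16.6647 [wait]  node(6,3) S=152.3100 payoff=0.0000 vs cont=2.6067 → 2.6067 [wait]  node(6,4) S=221.2174 payoff=0.0000 vs cont=0.0000 → 0.0000 [wait]  node(6,5) S=321.2997 payoff=0.0000 vs cont=0.0000 → 0.0000 [wait]  node(6,6) S=466.6607 payoff=0.0000 vs cont=0.0000 → 0.0000 [wait]  ⇒ S*(6)=72.2016
t_5: node(5,0) S=59.9102 payoff=54.2998 vs cont=53.6479 → 54.2998 [stop]  node(5,1) S=87.0146 payoff=27.1954 vs cont=29.9560 → 29.9560 [wait]  node(5,2) S=126.3813 payoff=0.0000 vs cont=10.0172 → 10.0172 [wait]  node(5,3) S=183.5582 payoff=0.0000 vs cont=1.3768 → 1.3768 [wait]  node(5,4) S=266.6029 payoff=0.0000 vs cont=0.0000 → 0.0000 [wait]  node(5,5) S=387.2182 payoff=0.0000 vs cont=0.0000 → 0.0000 [wait]  ⇒ S*(5)=59.9102
t_4: node(4,0) S=72.2016 payoff=42.0084 vs cont=42.6433 → 42.6433 [wait]  node(4,1) S=104.8667 payoff=9.3433 vs cont=20.4916 → 20.4916 [wait]  node(4,2) S=152.3100 payoff=0.0000 vs cont=5.9328 → 5.9328 [wait]  node(4,3) S=221.2174 payoff=0.0000 vs cont=0.7272 → 0.7272 [wait]  node(4,4) S=321.2997 payoff=0.0000 vs cont=0.0000 → 0.0000 [wait]  ⇒ S*(4)=-
t_3: node(3,0) S=87.0146 payoff=27.1954 vs cont=32.0751 → 32.0751 [wait]  node(3,1) S=126.3813 payoff=0.0000 vs cont=13.5888 → 13.5888 [wait]  node(3,2) S=183.5582 payoff=0.0000 vs cont=3.4726 → 3.4726 [wait]  node(3,3) S=266.6029 payoff=0.0000 vs cont=0.3841 → 0.3841 [wait]  ⇒ S*(3)=-
t_2: node(2,0) S=104.8667 payoff=9.3433 vs cont=23.2756 → 23.2756 [wait]  node(2,1) S=152.3100 payoff=0.0000 vs cont=8.7961 → 8.7961 [wait]  node(2,2) S=221.2174 payoff=0.0000 vs cont=2.0133 → 2.0133 [wait]  ⇒ S*(2)=-
t_1: node(1,0) S=126.3813 payoff=0.0000 vs cont=16.3939 → 16.3939 [wait]  node(1,1) S=183.5582 payoff=0.0000 vs cont=5.5844 → 5.5844 [wait]  ⇒ S*(1)=-
t_0: node(0,0) S=152.3100 payoff=0.0000 vs cont=11.2621 → 11.2621 [wait]  ⇒ S*(0)=-

price = 11.2621
boundary = - - - - - 59.9102 72.2016 87.0146
tree:
11.2621
16.3939 5.5844
23.2756 8.7961 2.0133
32.0751 13.5888 3.4726 0.3841
42.6433 20.4916 5.9328 0.7272 0.0000
54.2998 29.9560 10.0172 1.3768 0.0000 0.0000
64.4986 42.0084 16.6647 2.6067 0.0000 0.0000 0.0000
72.9613 54.2998 27.1954 4.9351 0.0000 0.0000 0.0000 0.0000
79.9833 64.4986 42.0084 9.3433 0.0000 0.0000 0.0000 0.0000 0.0000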